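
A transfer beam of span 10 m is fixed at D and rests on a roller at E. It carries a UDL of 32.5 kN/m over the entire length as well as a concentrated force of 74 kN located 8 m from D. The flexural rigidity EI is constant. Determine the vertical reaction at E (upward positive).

Remove the prop at E; the released (primary) structure is a cantilever built in at D.
Deflection at E on the released cantilever, summing each load's contribution:
  UDL 32.5: wL⁴/(8EI) = 40625/EI
  point load 74 at a = 8: Pa²(3L − a)/(6EI) = 17365/EI
  δ_0 = 57990/EI
Tip deflection under a unit load at E: L³/(3EI) = 333.3/EI.
Compatibility at E: δ_0 − R_E·δ_{EE} = 0, so R_E = 57990/333.3 = 174 kN.

R_E = 174 kN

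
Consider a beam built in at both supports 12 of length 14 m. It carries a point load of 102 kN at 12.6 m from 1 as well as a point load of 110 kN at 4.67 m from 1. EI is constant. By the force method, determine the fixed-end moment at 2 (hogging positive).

M_2 = 229.9 kN·m

Release both end moments; the primary structure is a simply-supported span 12 with redundants M_1 and M_2.
End rotations of the released simple span under the applied load (×1/EI):
  at 1: point load 102 at a = 12.6: Pab(L + b)/(6LEI) = 329.9/EI
  at 2: point load 102 at a = 12.6: Pab(L + a)/(6LEI) = 569.8/EI
  at 1: point load 110 at a = 4.67: Pab(L + b)/(6LEI) = 1331/EI
  at 2: point load 110 at a = 4.67: Pab(L + a)/(6LEI) = 1065/EI
  θ_10 = 1661/EI,  θ_20 = 1635/EI
Flexibility coefficients: a unit moment at one end gives L/(3EI) there and L/(6EI) at the far end, so f₁₁ = f₂₂ = 4.667/EI and f₁₂ = f₂₁ = 2.333/EI.
Compatibility — zero rotation at each built-in end:
  4.667 M_1 + 2.333 M_2 = 1661
  2.333 M_1 + 4.667 M_2 = 1635
Solving the pair gives M_1 = 241 kN·m and M_2 = 229.9 kN·m (hogging).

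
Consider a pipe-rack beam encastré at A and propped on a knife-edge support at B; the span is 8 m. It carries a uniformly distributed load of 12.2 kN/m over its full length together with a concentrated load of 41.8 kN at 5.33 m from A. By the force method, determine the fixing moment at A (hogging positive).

Remove the prop at B; the released (primary) structure is a cantilever built in at A.
Deflection at B on the released cantilever, summing each load's contribution:
  UDL 12.2: wL⁴/(8EI) = 6246/EI
  point load 41.8 at a = 5.33: Pa²(3L − a)/(6EI) = 3695/EI
  δ_0 = 9941/EI
Flexibility coefficient — unit upward force at B: δ_{BB} = L³/(3EI) = 170.7/EI.
The prop prevents deflection at B: R_B = δ_0/δ_{BB} = 9941/170.7 = 58.25 kN.
Moment equilibrium about A: M_A = Σ(load moments about A) − R_B·L = 613.2 − 58.25×8 = 147.2 kN·m.

M_A = 147.2 kN·m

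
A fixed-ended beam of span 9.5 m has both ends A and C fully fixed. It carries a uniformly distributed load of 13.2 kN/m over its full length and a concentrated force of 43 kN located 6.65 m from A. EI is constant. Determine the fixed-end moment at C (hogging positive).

M_C = 159.3 kN·m

Take the two fixed-end moments M_A, M_C as redundants; the released structure is the simple span AC.
End rotations of the released simple span under the applied load (×1/EI):
  at A: UDL 13.2: wL³/(24EI) = 471.6/EI
  at C: UDL 13.2: wL³/(24EI) = 471.6/EI
  at A: point load 43 at a = 6.65: Pab(L + b)/(6LEI) = 176.6/EI
  at C: point load 43 at a = 6.65: Pab(L + a)/(6LEI) = 230.9/EI
  θ_A0 = 648.1/EI,  θ_C0 = 702.5/EI
Flexibility coefficients: a unit moment at one end gives L/(3EI) there and L/(6EI) at the far end, so f₁₁ = f₂₂ = 3.167/EI and f₁₂ = f₂₁ = 1.583/EI.
Compatibility — zero rotation at each built-in end:
  3.167 M_A + 1.583 M_C = 648.1
  1.583 M_A + 3.167 M_C = 702.5
Solving the pair gives M_A = 125 kN·m and M_C = 159.3 kN·m (hogging).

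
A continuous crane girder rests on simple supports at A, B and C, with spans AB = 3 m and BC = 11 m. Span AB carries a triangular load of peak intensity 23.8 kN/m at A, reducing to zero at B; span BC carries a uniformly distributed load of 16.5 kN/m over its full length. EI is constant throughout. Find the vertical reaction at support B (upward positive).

Take M_B as the redundant. Released structure: two simple spans AB and BC with a hinge at B.
Discontinuity in slope at B on the released structure — sum the simple-span end rotations:
  span AB: triangular load, peak 23.8: 7w₀L³/(360EI) = 12.49/EI
  span BC: UDL 16.5: wL³/(24EI) = 915.1/EI
  relative rotation θ_0 = (12.49 + 915.1)/EI = 927.6/EI
A unit hogging moment at B produces rotation L₁/(3EI) + L₂/(3EI) = 4.667/EI.
Slope continuity at B: θ_0 = M_B·4.667/EI, so M_B = 927.6/4.667 = 198.8 kN·m (hogging).
Span AB, ΣM about A with M_B applied at B: R_B^{AB}·3 = 35.7 + 198.8, so R_B^{AB} = 78.15 kN and R_A = 35.7 − 78.15 = -42.45 kN.
Span BC, ΣM about C: R_B^{BC}·11 = 998.2 + 198.8, so R_B^{BC} = 108.8 kN and R_C = 181.5 − 108.8 = 72.68 kN.
R_B = 78.15 + 108.8 = 187 kN.

R_B = 187 kN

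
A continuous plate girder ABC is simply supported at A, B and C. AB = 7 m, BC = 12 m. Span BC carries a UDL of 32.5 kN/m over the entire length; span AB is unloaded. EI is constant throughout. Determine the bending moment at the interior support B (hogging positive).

Take M_B as the redundant. Released structure: two simple spans AB and BC with a hinge at B.
End slopes at the hinge B, treating each span as simply supported:
  span BC: UDL 32.5: wL³/(24EI) = 2340/EI
  relative rotation θ_0 = (0 + 2340)/EI = 2340/EI
A unit hogging moment at B produces rotation L₁/(3EI) + L₂/(3EI) = 6.333/EI.
Slope continuity at B: θ_0 = M_B·6.333/EI, so M_B = 2340/6.333 = 369.5 kN·m (hogging).

M_B = 369.5 kN·m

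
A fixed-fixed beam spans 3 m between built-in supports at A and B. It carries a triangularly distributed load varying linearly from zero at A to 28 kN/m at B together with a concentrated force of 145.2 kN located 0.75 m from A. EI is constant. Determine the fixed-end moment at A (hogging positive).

M_A = 69.66 kN·m

Take the two fixed-end moments M_A, M_B as redundants; the released structure is the simple span AB.
End rotations of the released simple span under the applied load (×1/EI):
  at A: triangular load, peak 28: 7w₀L³/(360EI) = 14.7/EI
  at B: triangular load, peak 28: w₀L³/(45EI) = 16.8/EI
  at A: point load 145.2 at a = 0.75: Pab(L + b)/(6LEI) = 71.47/EI
  at B: point load 145.2 at a = 0.75: Pab(L + a)/(6LEI) = 51.05/EI
  θ_A0 = 86.17/EI,  θ_B0 = 67.85/EI
Flexibility coefficients: a unit moment at one end gives L/(3EI) there and L/(6EI) at the far end, so f₁₁ = f₂₂ = 1/EI and f₁₂ = f₂₁ = 0.5/EI.
Compatibility — zero rotation at each built-in end:
  1 M_A + 0.5 M_B = 86.17
  0.5 M_A + 1 M_B = 67.85
Solving the pair gives M_A = 69.66 kN·m and M_B = 33.02 kN·m (hogging).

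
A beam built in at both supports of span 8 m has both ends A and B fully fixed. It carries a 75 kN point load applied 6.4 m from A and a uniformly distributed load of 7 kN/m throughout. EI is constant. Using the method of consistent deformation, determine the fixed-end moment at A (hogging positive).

M_A = 56.53 kN·m

Take the two fixed-end moments M_A, M_B as redundants; the released structure is the simple span AB.
End rotations of the released simple span under the applied load (×1/EI):
  at A: point load 75 at a = 6.4: Pab(L + b)/(6LEI) = 153.6/EI
  at B: point load 75 at a = 6.4: Pab(L + a)/(6LEI) = 230.4/EI
  at A: UDL 7: wL³/(24EI) = 149.3/EI
  at B: UDL 7: wL³/(24EI) = 149.3/EI
  θ_A0 = 302.9/EI,  θ_B0 = 379.7/EI
Flexibility coefficients: a unit moment at one end gives L/(3EI) there and L/(6EI) at the far end, so f₁₁ = f₂₂ = 2.667/EI and f₁₂ = f₂₁ = 1.333/EI.
Compatibility — zero rotation at each built-in end:
  2.667 M_A + 1.333 M_B = 302.9
  1.333 M_A + 2.667 M_B = 379.7
Solving the pair gives M_A = 56.53 kN·m and M_B = 114.1 kN·m (hogging).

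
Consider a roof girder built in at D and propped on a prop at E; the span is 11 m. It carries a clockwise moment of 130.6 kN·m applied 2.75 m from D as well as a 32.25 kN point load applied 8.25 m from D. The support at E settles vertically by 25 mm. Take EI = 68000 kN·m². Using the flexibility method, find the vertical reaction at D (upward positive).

Choose R_E as the redundant. The primary structure is the cantilever fixed at D.
Primary-structure tip deflection at E by superposition:
  clockwise couple 130.6 at a = 2.75: M₀a(2L − a)/(2EI) = 3457/EI
  point load 32.25 at a = 8.25: Pa²(3L − a)/(6EI) = 9054/EI
  δ_0 = 12511/EI
Flexibility coefficient — unit upward force at E: δ_{EE} = L³/(3EI) = 443.7/EI.
With EI = 68000 kN·m²: δ_0 = 0.18399 m and δ_{EE} = 0.006525 m/kN.
Compatibility — the beam at E must follow the support down by 0.025 m: δ_0 − R_E·δ_{EE} = 0.025, so R_E = (0.18399 − 0.025)/0.006525 = 24.37 kN.
Vertical equilibrium: R_D = ΣP − R_E = 32.25 − 24.37 = 7.882 kN.

R_D = 7.882 kN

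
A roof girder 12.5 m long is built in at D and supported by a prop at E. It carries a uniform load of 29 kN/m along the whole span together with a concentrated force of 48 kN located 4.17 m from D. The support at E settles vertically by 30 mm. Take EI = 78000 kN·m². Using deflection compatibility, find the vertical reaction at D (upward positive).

R_D = 271 kN

Remove the prop at E; the released (primary) structure is a cantilever built in at D.
Primary-structure tip deflection at E by superposition:
  UDL 29: wL⁴/(8EI) = 88501/EI
  point load 48 at a = 4.17: Pa²(3L − a)/(6EI) = 4637/EI
  δ_0 = 93138/EI
Tip deflection under a unit load at E: L³/(3EI) = 651/EI.
With EI = 78000 kN·m²: δ_0 = 1.1941 m and δ_{EE} = 0.008347 m/kN.
Compatibility — the beam at E must follow the support down by 0.03 m: δ_0 − R_E·δ_{EE} = 0.03, so R_E = (1.1941 − 0.03)/0.008347 = 139.5 kN.
Vertical equilibrium: R_D = ΣP − R_E = 410.5 − 139.5 = 271 kN.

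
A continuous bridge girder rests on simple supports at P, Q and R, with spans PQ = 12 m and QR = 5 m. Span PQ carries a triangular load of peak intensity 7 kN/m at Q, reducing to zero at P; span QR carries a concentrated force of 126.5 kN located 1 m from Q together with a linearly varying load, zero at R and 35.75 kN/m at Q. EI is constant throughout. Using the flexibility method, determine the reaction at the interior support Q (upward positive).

R_Q = 214.8 kN

Release continuity at Q by inserting a hinge; the redundant is the internal moment M_Q. The primary structure is two simply-supported spans PQ and QR.
Rotations at Q on the released spans (each span's end-slope, ×1/EI):
  span PQ: triangular load, peak 7: w₀L³/(45EI) = 268.8/EI
  span QR: point load 126.5 at a = 1: Pab(L + b)/(6LEI) = 151.8/EI
  span QR: triangular load, peak 35.75: w₀L³/(45EI) = 99.31/EI
  relative rotation θ_0 = (268.8 + 251.1)/EI = 519.9/EI
A unit hogging moment at Q produces rotation L₁/(3EI) + L₂/(3EI) = 5.667/EI.
Compatibility: M_Q·(L₁+L₂)/(3EI) = θ_0, giving M_Q = 91.75 kN·m (hogging).
Span PQ, ΣM about P with M_Q applied at Q: R_Q^{PQ}·12 = 336 + 91.75, so R_Q^{PQ} = 35.65 kN and R_P = 42 − 35.65 = 6.354 kN.
Span QR, ΣM about R: R_Q^{QR}·5 = 803.9 + 91.75, so R_Q^{QR} = 179.1 kN and R_R = 215.9 − 179.1 = 36.74 kN.
R_Q = 35.65 + 179.1 = 214.8 kN.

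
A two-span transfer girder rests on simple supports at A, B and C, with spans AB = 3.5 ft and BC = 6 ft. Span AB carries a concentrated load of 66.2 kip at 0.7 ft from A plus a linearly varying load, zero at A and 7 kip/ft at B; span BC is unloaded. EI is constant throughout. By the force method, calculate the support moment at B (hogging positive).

M_B = 10.3 kip·ft

Insert a hinge at B; M_B is the redundant, and each span becomes simply supported.
Rotations at B on the released spans (each span's end-slope, ×1/EI):
  span AB: point load 66.2 at a = 0.7: Pab(L + a)/(6LEI) = 25.95/EI
  span AB: triangular load, peak 7: w₀L³/(45EI) = 6.669/EI
  relative rotation θ_0 = (32.62 + 0)/EI = 32.62/EI
A unit hogging moment at B produces rotation L₁/(3EI) + L₂/(3EI) = 3.167/EI.
Compatibility: M_B·(L₁+L₂)/(3EI) = θ_0, giving M_B = 10.3 kip·ft (hogging).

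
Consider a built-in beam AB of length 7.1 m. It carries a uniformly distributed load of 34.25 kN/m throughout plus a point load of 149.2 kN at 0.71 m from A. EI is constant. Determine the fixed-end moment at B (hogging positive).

M_B = 153.4 kN·m

Release both end moments; the primary structure is a simply-supported span AB with redundants M_A and M_B.
On the primary (simply-supported) span, the end slopes from the loading are:
  at A: UDL 34.25: wL³/(24EI) = 510.8/EI
  at B: UDL 34.25: wL³/(24EI) = 510.8/EI
  at A: point load 149.2 at a = 0.71: Pab(L + b)/(6LEI) = 214.4/EI
  at B: point load 149.2 at a = 0.71: Pab(L + a)/(6LEI) = 124.1/EI
  θ_A0 = 725.1/EI,  θ_B0 = 634.9/EI
Flexibility coefficients: a unit moment at one end gives L/(3EI) there and L/(6EI) at the far end, so f₁₁ = f₂₂ = 2.367/EI and f₁₂ = f₂₁ = 1.183/EI.
Compatibility — zero rotation at each built-in end:
  2.367 M_A + 1.183 M_B = 725.1
  1.183 M_A + 2.367 M_B = 634.9
Solving the pair gives M_A = 229.7 kN·m and M_B = 153.4 kN·m (hogging).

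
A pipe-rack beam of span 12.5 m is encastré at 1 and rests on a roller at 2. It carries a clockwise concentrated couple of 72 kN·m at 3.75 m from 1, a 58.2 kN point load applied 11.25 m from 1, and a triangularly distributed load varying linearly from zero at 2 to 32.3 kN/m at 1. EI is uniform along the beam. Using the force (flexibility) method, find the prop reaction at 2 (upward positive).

Release the roller at 2. Primary structure: cantilever fixed at 1.
Free-end deflection of the primary structure under the applied loading (downward +):
  clockwise couple 72 at a = 3.75: M₀a(2L − a)/(2EI) = 2869/EI
  point load 58.2 at a = 11.25: Pa²(3L − a)/(6EI) = 32226/EI
  triangular load, peak 32.3 at the fixed end: w₀L⁴/(30EI) = 26286/EI
  δ_0 = 61381/EI
Flexibility coefficient — unit upward force at 2: δ_{22} = L³/(3EI) = 651/EI.
Compatibility at 2: δ_0 − R_2·δ_{22} = 0, so R_2 = 61381/651 = 94.28 kN.

R_2 = 94.28 kN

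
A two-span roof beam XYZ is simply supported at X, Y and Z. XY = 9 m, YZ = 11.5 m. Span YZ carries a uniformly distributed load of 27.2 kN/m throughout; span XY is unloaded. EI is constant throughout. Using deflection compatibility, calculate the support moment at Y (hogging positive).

Release continuity at Y by inserting a hinge; the redundant is the internal moment M_Y. The primary structure is two simply-supported spans XY and YZ.
Discontinuity in slope at Y on the released structure — sum the simple-span end rotations:
  span YZ: UDL 27.2: wL³/(24EI) = 1724/EI
  relative rotation θ_0 = (0 + 1724)/EI = 1724/EI
A unit hogging moment at Y produces rotation L₁/(3EI) + L₂/(3EI) = 6.833/EI.
Slope continuity at Y: θ_0 = M_Y·6.833/EI, so M_Y = 1724/6.833 = 252.2 kN·m (hogging).

M_Y = 252.2 kN·m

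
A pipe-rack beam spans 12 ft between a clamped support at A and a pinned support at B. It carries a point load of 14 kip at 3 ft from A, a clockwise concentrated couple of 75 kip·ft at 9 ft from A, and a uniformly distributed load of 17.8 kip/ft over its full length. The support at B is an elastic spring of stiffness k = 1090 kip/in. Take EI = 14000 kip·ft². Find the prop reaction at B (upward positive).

R_B = 89.93 kip

Release the roller at B. Primary structure: cantilever fixed at A.
Downward deflection at the released point B due to the loads:
  point load 14 at a = 3: Pa²(3L − a)/(6EI) = 693/EI
  clockwise couple 75 at a = 9: M₀a(2L − a)/(2EI) = 5062/EI
  UDL 17.8: wL⁴/(8EI) = 46138/EI
  δ_0 = 51893/EI
Flexibility coefficient — unit upward force at B: δ_{BB} = L³/(3EI) = 576/EI.
With EI = 14000 kip·ft²: δ_0 = 3.7066 ft and δ_{BB} = 0.041143 ft/kip.
Compatibility — the spring shortens by R_B/k under the reaction it provides: δ_0 − R_B·δ_{BB} = R_B/k. With 1/k = 1/(1090×12) ft/kip = 0.000076 ft/kip, R_B = δ_0 / (δ_{BB} + 1/k) = 3.7066 / (0.041143 + 0.000076) = 89.93 kip.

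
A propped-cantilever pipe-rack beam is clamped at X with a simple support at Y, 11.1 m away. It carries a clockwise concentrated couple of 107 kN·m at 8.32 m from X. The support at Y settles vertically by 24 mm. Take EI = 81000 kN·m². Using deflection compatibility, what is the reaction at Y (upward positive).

Take the reaction at Y as the redundant and release it; the primary structure is a cantilever fixed at X.
Free-end deflection of the primary structure under the applied loading (downward +):
  clockwise couple 107 at a = 8.32: M₀a(2L − a)/(2EI) = 6178/EI
Tip deflection under a unit load at Y: L³/(3EI) = 455.9/EI.
With EI = 81000 kN·m²: δ_0 = 0.076275 m and δ_{YY} = 0.005628 m/kN.
Compatibility — the beam at Y must follow the support down by 0.024 m: δ_0 − R_Y·δ_{YY} = 0.024, so R_Y = (0.076275 − 0.024)/0.005628 = 9.288 kN.

R_Y = 9.288 kN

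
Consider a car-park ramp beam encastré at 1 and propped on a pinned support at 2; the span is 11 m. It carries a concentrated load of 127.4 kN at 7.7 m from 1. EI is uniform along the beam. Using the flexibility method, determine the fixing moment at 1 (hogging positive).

Choose R_2 as the redundant. The primary structure is the cantilever fixed at 1.
Downward deflection at the released point 2 due to the loads:
  point load 127.4 at a = 7.7: Pa²(3L − a)/(6EI) = 31851/EI
Tip deflection under a unit load at 2: L³/(3EI) = 443.7/EI.
The prop prevents deflection at 2: R_2 = δ_0/δ_{22} = 31851/443.7 = 71.79 kN.
Moment equilibrium about 1: M_1 = Σ(load moments about 1) − R_2·L = 981 − 71.79×11 = 191.3 kN·m.

M_1 = 191.3 kN·m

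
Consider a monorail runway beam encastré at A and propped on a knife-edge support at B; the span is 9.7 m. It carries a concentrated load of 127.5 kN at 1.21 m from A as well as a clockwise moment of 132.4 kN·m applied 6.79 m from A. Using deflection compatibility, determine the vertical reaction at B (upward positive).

Release the roller at B. Primary structure: cantilever fixed at A.
Primary-structure tip deflection at B by superposition:
  point load 127.5 at a = 1.21: Pa²(3L − a)/(6EI) = 867.7/EI
  clockwise couple 132.4 at a = 6.79: M₀a(2L − a)/(2EI) = 5668/EI
  δ_0 = 6536/EI
Tip deflection under a unit load at B: L³/(3EI) = 304.2/EI.
Compatibility at B: δ_0 − R_B·δ_{BB} = 0, so R_B = 6536/304.2 = 21.48 kN.

R_B = 21.48 kN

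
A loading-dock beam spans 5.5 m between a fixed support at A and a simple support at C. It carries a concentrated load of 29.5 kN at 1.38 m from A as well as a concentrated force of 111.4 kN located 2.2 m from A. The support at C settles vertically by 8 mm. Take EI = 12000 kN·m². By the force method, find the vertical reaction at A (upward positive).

Remove the prop at C; the released (primary) structure is a cantilever built in at A.
Free-end deflection of the primary structure under the applied loading (downward +):
  point load 29.5 at a = 1.38: Pa²(3L − a)/(6EI) = 141.6/EI
  point load 111.4 at a = 2.2: Pa²(3L − a)/(6EI) = 1285/EI
  δ_0 = 1427/EI
Tip deflection under a unit load at C: L³/(3EI) = 55.46/EI.
With EI = 12000 kN·m²: δ_0 = 0.11888 m and δ_{CC} = 0.004622 m/kN.
Compatibility — the beam at C must follow the support down by 0.008 m: δ_0 − R_C·δ_{CC} = 0.008, so R_C = (0.11888 − 0.008)/0.004622 = 23.99 kN.
Vertical equilibrium: R_A = ΣP − R_C = 140.9 − 23.99 = 116.9 kN.

R_A = 116.9 kN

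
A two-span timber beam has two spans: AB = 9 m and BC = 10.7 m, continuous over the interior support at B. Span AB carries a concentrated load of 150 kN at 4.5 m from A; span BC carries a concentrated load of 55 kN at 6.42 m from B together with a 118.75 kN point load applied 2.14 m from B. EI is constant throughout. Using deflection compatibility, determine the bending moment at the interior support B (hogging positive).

Insert a hinge at B; M_B is the redundant, and each span becomes simply supported.
Discontinuity in slope at B on the released structure — sum the simple-span end rotations:
  span AB: point load 150 at a = 4.5: Pab(L + a)/(6LEI) = 759.4/EI
  span BC: point load 55 at a = 6.42: Pab(L + b)/(6LEI) = 352.6/EI
  span BC: point load 118.75 at a = 2.14: Pab(L + b)/(6LEI) = 652.6/EI
  relative rotation θ_0 = (759.4 + 1005)/EI = 1765/EI
A unit hogging moment at B produces rotation L₁/(3EI) + L₂/(3EI) = 6.567/EI.
Slope continuity at B: θ_0 = M_B·6.567/EI, so M_B = 1765/6.567 = 268.7 kN·m (hogging).

M_B = 268.7 kN·m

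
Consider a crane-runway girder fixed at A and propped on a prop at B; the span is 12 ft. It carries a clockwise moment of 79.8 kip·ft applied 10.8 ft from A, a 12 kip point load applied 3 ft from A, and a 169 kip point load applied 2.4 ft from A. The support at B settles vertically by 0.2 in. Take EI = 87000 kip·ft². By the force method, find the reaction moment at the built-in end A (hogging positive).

Release the roller at B. Primary structure: cantilever fixed at A.
Primary-structure tip deflection at B by superposition:
  clockwise couple 79.8 at a = 10.8: M₀a(2L − a)/(2EI) = 5688/EI
  point load 12 at a = 3: Pa²(3L − a)/(6EI) = 594/EI
  point load 169 at a = 2.4: Pa²(3L − a)/(6EI) = 5451/EI
  δ_0 = 11733/EI
Tip deflection under a unit load at B: L³/(3EI) = 576/EI.
With EI = 87000 kip·ft²: δ_0 = 0.13487 ft and δ_{BB} = 0.006621 ft/kip.
Compatibility — the beam at B must follow the support down by 0.01667 ft: δ_0 − R_B·δ_{BB} = 0.01667, so R_B = (0.13487 − 0.01667)/0.006621 = 17.85 kip.
Moment equilibrium about A: M_A = Σ(load moments about A) − R_B·L = 521.4 − 17.85×12 = 307.2 kip·ft.

M_A = 307.2 kip·ft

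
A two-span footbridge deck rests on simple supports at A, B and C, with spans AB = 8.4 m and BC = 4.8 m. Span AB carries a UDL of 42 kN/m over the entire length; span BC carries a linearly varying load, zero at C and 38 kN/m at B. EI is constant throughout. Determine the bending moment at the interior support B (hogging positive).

M_B = 257 kN·m

Release continuity at B by inserting a hinge; the redundant is the internal moment M_B. The primary structure is two simply-supported spans AB and BC.
End slopes at the hinge B, treating each span as simply supported:
  span AB: UDL 42: wL³/(24EI) = 1037/EI
  span BC: triangular load, peak 38: w₀L³/(45EI) = 93.39/EI
  relative rotation θ_0 = (1037 + 93.39)/EI = 1131/EI
A unit hogging moment at B produces rotation L₁/(3EI) + L₂/(3EI) = 4.4/EI.
Slope continuity at B: θ_0 = M_B·4.4/EI, so M_B = 1131/4.4 = 257 kN·m (hogging).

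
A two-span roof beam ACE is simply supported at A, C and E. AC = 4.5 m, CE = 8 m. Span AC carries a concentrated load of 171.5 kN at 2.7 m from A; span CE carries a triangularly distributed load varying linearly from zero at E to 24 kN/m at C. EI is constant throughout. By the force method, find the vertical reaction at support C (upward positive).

Release continuity at C by inserting a hinge; the redundant is the internal moment M_C. The primary structure is two simply-supported spans AC and CE.
Discontinuity in slope at C on the released structure — sum the simple-span end rotations:
  span AC: point load 171.5 at a = 2.7: Pab(L + a)/(6LEI) = 222.3/EI
  span CE: triangular load, peak 24: w₀L³/(45EI) = 273.1/EI
  relative rotation θ_0 = (222.3 + 273.1)/EI = 495.3/EI
A unit hogging moment at C produces rotation L₁/(3EI) + L₂/(3EI) = 4.167/EI.
Slope continuity at C: θ_0 = M_C·4.167/EI, so M_C = 495.3/4.167 = 118.9 kN·m (hogging).
Span AC, ΣM about A with M_C applied at C: R_C^{AC}·4.5 = 463.1 + 118.9, so R_C^{AC} = 129.3 kN and R_A = 171.5 − 129.3 = 42.18 kN.
Span CE, ΣM about E: R_C^{CE}·8 = 512 + 118.9, so R_C^{CE} = 78.86 kN and R_E = 96 − 78.86 = 17.14 kN.
R_C = 129.3 + 78.86 = 208.2 kN.

R_C = 208.2 kN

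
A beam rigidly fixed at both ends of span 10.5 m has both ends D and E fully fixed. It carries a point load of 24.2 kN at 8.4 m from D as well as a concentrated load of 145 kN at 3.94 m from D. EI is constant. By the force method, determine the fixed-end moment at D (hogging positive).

Release both end moments; the primary structure is a simply-supported span DE with redundants M_D and M_E.
Simple-span end rotations at D and E under the given loads:
  at D: point load 24.2 at a = 8.4: Pab(L + b)/(6LEI) = 85.38/EI
  at E: point load 24.2 at a = 8.4: Pab(L + a)/(6LEI) = 128.1/EI
  at D: point load 145 at a = 3.94: Pab(L + b)/(6LEI) = 1015/EI
  at E: point load 145 at a = 3.94: Pab(L + a)/(6LEI) = 859/EI
  θ_D0 = 1100/EI,  θ_E0 = 987.1/EI
Flexibility coefficients: a unit moment at one end gives L/(3EI) there and L/(6EI) at the far end, so f₁₁ = f₂₂ = 3.5/EI and f₁₂ = f₂₁ = 1.75/EI.
Compatibility — zero rotation at each built-in end:
  3.5 M_D + 1.75 M_E = 1100
  1.75 M_D + 3.5 M_E = 987.1
Solving the pair gives M_D = 231.1 kN·m and M_E = 166.5 kN·m (hogging).

M_D = 231.1 kN·m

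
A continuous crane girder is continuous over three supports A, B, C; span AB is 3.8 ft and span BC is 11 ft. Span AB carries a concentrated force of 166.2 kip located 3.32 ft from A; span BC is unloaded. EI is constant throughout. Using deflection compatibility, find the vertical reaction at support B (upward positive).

R_B = 151.1 kip

Insert a hinge at B; M_B is the redundant, and each span becomes simply supported.
Discontinuity in slope at B on the released structure — sum the simple-span end rotations:
  span AB: point load 166.2 at a = 3.32: Pab(L + a)/(6LEI) = 82.71/EI
  relative rotation θ_0 = (82.71 + 0)/EI = 82.71/EI
A unit hogging moment at B produces rotation L₁/(3EI) + L₂/(3EI) = 4.933/EI.
Compatibility: M_B·(L₁+L₂)/(3EI) = θ_0, giving M_B = 16.77 kip·ft (hogging).
Span AB, ΣM about A with M_B applied at B: R_B^{AB}·3.8 = 551.8 + 16.77, so R_B^{AB} = 149.6 kip and R_A = 166.2 − 149.6 = 16.58 kip.
Span BC, ΣM about C: R_B^{BC}·11 = 0 + 16.77, so R_B^{BC} = 1.524 kip and R_C = 0 − 1.524 = -1.524 kip.
R_B = 149.6 + 1.524 = 151.1 kip.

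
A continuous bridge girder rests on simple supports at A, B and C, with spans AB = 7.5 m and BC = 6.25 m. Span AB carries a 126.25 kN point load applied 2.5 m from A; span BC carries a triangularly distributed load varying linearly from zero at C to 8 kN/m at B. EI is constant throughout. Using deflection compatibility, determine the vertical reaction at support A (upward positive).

R_A = 72.7 kN

Release continuity at B by inserting a hinge; the redundant is the internal moment M_B. The primary structure is two simply-supported spans AB and BC.
Discontinuity in slope at B on the released structure — sum the simple-span end rotations:
  span AB: point load 126.25 at a = 2.5: Pab(L + a)/(6LEI) = 350.7/EI
  span BC: triangular load, peak 8: w₀L³/(45EI) = 43.4/EI
  relative rotation θ_0 = (350.7 + 43.4)/EI = 394.1/EI
A unit hogging moment at B produces rotation L₁/(3EI) + L₂/(3EI) = 4.583/EI.
Compatibility: M_B·(L₁+L₂)/(3EI) = θ_0, giving M_B = 85.98 kN·m (hogging).
Span AB, ΣM about A with M_B applied at B: R_B^{AB}·7.5 = 315.6 + 85.98, so R_B^{AB} = 53.55 kN and R_A = 126.2 − 53.55 = 72.7 kN.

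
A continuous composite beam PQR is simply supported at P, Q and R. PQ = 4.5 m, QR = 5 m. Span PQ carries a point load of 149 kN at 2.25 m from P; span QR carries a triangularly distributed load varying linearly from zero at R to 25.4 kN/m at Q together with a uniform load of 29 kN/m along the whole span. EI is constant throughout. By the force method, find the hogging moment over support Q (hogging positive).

M_Q = 129.5 kN·m

Release continuity at Q by inserting a hinge; the redundant is the internal moment M_Q. The primary structure is two simply-supported spans PQ and QR.
End slopes at the hinge Q, treating each span as simply supported:
  span PQ: point load 149 at a = 2.25: Pab(L + a)/(6LEI) = 188.6/EI
  span QR: triangular load, peak 25.4: w₀L³/(45EI) = 70.56/EI
  span QR: UDL 29: wL³/(24EI) = 151/EI
  relative rotation θ_0 = (188.6 + 221.6)/EI = 410.2/EI
A unit hogging moment at Q produces rotation L₁/(3EI) + L₂/(3EI) = 3.167/EI.
Compatibility: M_Q·(L₁+L₂)/(3EI) = θ_0, giving M_Q = 129.5 kN·m (hogging).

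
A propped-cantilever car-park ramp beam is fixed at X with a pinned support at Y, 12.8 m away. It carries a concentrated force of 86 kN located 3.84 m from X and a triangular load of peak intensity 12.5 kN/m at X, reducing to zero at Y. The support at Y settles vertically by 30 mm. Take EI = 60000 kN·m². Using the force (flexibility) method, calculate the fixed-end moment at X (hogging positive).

Take the reaction at Y as the redundant and release it; the primary structure is a cantilever fixed at X.
Deflection at Y on the released cantilever, summing each load's contribution:
  point load 86 at a = 3.84: Pa²(3L − a)/(6EI) = 7304/EI
  triangular load, peak 12.5 at the fixed end: w₀L⁴/(30EI) = 11185/EI
  δ_0 = 18489/EI
Tip deflection under a unit load at Y: L³/(3EI) = 699.1/EI.
With EI = 60000 kN·m²: δ_0 = 0.30815 m and δ_{YY} = 0.011651 m/kN.
Compatibility — the beam at Y must follow the support down by 0.03 m: δ_0 − R_Y·δ_{YY} = 0.03, so R_Y = (0.30815 − 0.03)/0.011651 = 23.87 kN.
Moment equilibrium about X: M_X = Σ(load moments about X) − R_Y·L = 671.6 − 23.87×12.8 = 366 kN·m.

M_X = 366 kN·m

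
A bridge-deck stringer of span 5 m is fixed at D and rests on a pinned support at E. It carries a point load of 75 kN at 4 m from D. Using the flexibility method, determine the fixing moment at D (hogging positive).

Release the roller at E. Primary structure: cantilever fixed at D.
Deflection at E on the released cantilever, summing each load's contribution:
  point load 75 at a = 4: Pa²(3L − a)/(6EI) = 2200/EI
Flexibility coefficient — unit upward force at E: δ_{EE} = L³/(3EI) = 41.67/EI.
The prop prevents deflection at E: R_E = δ_0/δ_{EE} = 2200/41.67 = 52.8 kN.
Moment equilibrium about D: M_D = Σ(load moments about D) − R_E·L = 300 − 52.8×5 = 36 kN·m.

M_D = 36 kN·m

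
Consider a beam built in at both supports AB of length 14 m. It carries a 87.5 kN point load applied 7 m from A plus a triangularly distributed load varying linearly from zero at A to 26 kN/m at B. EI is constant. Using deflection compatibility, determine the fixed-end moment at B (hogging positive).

Take the two fixed-end moments M_A, M_B as redundants; the released structure is the simple span AB.
End rotations of the released simple span under the applied load (×1/EI):
  at A: point load 87.5 at a = 7: Pab(L + b)/(6LEI) = 1072/EI
  at B: point load 87.5 at a = 7: Pab(L + a)/(6LEI) = 1072/EI
  at A: triangular load, peak 26: 7w₀L³/(360EI) = 1387/EI
  at B: triangular load, peak 26: w₀L³/(45EI) = 1585/EI
  θ_A0 = 2459/EI,  θ_B0 = 2657/EI
Flexibility coefficients: a unit moment at one end gives L/(3EI) there and L/(6EI) at the far end, so f₁₁ = f₂₂ = 4.667/EI and f₁₂ = f₂₁ = 2.333/EI.
Compatibility — zero rotation at each built-in end:
  4.667 M_A + 2.333 M_B = 2459
  2.333 M_A + 4.667 M_B = 2657
Solving the pair gives M_A = 323 kN·m and M_B = 407.9 kN·m (hogging).

M_B = 407.9 kN·m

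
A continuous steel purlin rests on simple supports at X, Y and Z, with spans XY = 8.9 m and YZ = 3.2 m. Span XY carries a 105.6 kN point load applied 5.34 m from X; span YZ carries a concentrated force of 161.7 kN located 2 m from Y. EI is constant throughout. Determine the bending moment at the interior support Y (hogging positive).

Insert a hinge at Y; M_Y is the redundant, and each span becomes simply supported.
End slopes at the hinge Y, treating each span as simply supported:
  span XY: point load 105.6 at a = 5.34: Pab(L + a)/(6LEI) = 535.3/EI
  span YZ: point load 161.7 at a = 2: Pab(L + b)/(6LEI) = 88.94/EI
  relative rotation θ_0 = (535.3 + 88.94)/EI = 624.3/EI
A unit hogging moment at Y produces rotation L₁/(3EI) + L₂/(3EI) = 4.033/EI.
Compatibility: M_Y·(L₁+L₂)/(3EI) = θ_0, giving M_Y = 154.8 kN·m (hogging).

M_Y = 154.8 kN·m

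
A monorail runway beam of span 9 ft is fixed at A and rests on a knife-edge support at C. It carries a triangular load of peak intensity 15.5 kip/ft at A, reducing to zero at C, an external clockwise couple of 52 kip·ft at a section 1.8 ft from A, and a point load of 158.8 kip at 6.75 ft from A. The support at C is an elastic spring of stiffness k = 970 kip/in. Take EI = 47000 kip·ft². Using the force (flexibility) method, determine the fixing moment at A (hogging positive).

Take the reaction at C as the redundant and release it; the primary structure is a cantilever fixed at A.
Downward deflection at the released point C due to the loads:
  triangular load, peak 15.5 at the fixed end: w₀L⁴/(30EI) = 3390/EI
  clockwise couple 52 at a = 1.8: M₀a(2L − a)/(2EI) = 758.2/EI
  point load 158.8 at a = 6.75: Pa²(3L − a)/(6EI) = 24419/EI
  δ_0 = 28567/EI
Tip deflection under a unit load at C: L³/(3EI) = 243/EI.
With EI = 47000 kip·ft²: δ_0 = 0.60781 ft and δ_{CC} = 0.00517 ft/kip.
Compatibility — the spring shortens by R_C/k under the reaction it provides: δ_0 − R_C·δ_{CC} = R_C/k. With 1/k = 1/(970×12) ft/kip = 0.000086 ft/kip, R_C = δ_0 / (δ_{CC} + 1/k) = 0.60781 / (0.00517 + 0.000086) = 115.6 kip.
Moment equilibrium about A: M_A = Σ(load moments about A) − R_C·L = 1333 − 115.6×9 = 292.4 kip·ft.

M_A = 292.4 kip·ft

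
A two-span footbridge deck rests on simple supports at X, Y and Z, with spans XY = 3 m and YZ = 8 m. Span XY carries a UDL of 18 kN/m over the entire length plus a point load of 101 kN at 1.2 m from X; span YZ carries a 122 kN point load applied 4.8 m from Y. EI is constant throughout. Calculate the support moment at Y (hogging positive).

M_Y = 138.7 kN·m

Insert a hinge at Y; M_Y is the redundant, and each span becomes simply supported.
End slopes at the hinge Y, treating each span as simply supported:
  span XY: UDL 18: wL³/(24EI) = 20.25/EI
  span XY: point load 101 at a = 1.2: Pab(L + a)/(6LEI) = 50.9/EI
  span YZ: point load 122 at a = 4.8: Pab(L + b)/(6LEI) = 437.2/EI
  relative rotation θ_0 = (71.15 + 437.2)/EI = 508.4/EI
A unit hogging moment at Y produces rotation L₁/(3EI) + L₂/(3EI) = 3.667/EI.
Slope continuity at Y: θ_0 = M_Y·3.667/EI, so M_Y = 508.4/3.667 = 138.7 kN·m (hogging).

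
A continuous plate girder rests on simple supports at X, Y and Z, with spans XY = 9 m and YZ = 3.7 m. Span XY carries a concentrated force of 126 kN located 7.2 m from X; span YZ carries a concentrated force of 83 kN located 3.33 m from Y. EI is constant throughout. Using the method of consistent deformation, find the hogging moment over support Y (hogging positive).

Release continuity at Y by inserting a hinge; the redundant is the internal moment M_Y. The primary structure is two simply-supported spans XY and YZ.
End slopes at the hinge Y, treating each span as simply supported:
  span XY: point load 126 at a = 7.2: Pab(L + a)/(6LEI) = 489.9/EI
  span YZ: point load 83 at a = 3.33: Pab(L + b)/(6LEI) = 18.75/EI
  relative rotation θ_0 = (489.9 + 18.75)/EI = 508.6/EI
A unit hogging moment at Y produces rotation L₁/(3EI) + L₂/(3EI) = 4.233/EI.
Slope continuity at Y: θ_0 = M_Y·4.233/EI, so M_Y = 508.6/4.233 = 120.2 kN·m (hogging).

M_Y = 120.2 kN·m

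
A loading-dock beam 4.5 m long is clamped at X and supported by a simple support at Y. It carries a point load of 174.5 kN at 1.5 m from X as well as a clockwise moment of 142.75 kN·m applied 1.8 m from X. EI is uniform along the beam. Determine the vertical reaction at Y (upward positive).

Remove the prop at Y; the released (primary) structure is a cantilever built in at X.
Downward deflection at the released point Y due to the loads:
  point load 174.5 at a = 1.5: Pa²(3L − a)/(6EI) = 785.2/EI
  clockwise couple 142.75 at a = 1.8: M₀a(2L − a)/(2EI) = 925/EI
  δ_0 = 1710/EI
Flexibility coefficient — unit upward force at Y: δ_{YY} = L³/(3EI) = 30.38/EI.
The prop prevents deflection at Y: R_Y = δ_0/δ_{YY} = 1710/30.38 = 56.31 kN.

R_Y = 56.31 kN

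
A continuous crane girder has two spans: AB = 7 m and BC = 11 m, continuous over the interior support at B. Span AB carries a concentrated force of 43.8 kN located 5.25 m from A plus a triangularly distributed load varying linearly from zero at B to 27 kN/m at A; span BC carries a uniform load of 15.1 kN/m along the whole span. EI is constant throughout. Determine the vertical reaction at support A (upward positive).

R_A = 46.93 kN

Take M_B as the redundant. Released structure: two simple spans AB and BC with a hinge at B.
Rotations at B on the released spans (each span's end-slope, ×1/EI):
  span AB: point load 43.8 at a = 5.25: Pab(L + a)/(6LEI) = 117.4/EI
  span AB: triangular load, peak 27: 7w₀L³/(360EI) = 180.1/EI
  span BC: UDL 15.1: wL³/(24EI) = 837.4/EI
  relative rotation θ_0 = (297.4 + 837.4)/EI = 1135/EI
A unit hogging moment at B produces rotation L₁/(3EI) + L₂/(3EI) = 6/EI.
Compatibility: M_B·(L₁+L₂)/(3EI) = θ_0, giving M_B = 189.1 kN·m (hogging).
Span AB, ΣM about A with M_B applied at B: R_B^{AB}·7 = 450.4 + 189.1, so R_B^{AB} = 91.37 kN and R_A = 138.3 − 91.37 = 46.93 kN.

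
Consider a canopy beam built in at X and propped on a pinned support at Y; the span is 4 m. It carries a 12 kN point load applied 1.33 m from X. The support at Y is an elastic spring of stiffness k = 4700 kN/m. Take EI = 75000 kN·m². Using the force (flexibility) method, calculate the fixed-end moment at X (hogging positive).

Take the reaction at Y as the redundant and release it; the primary structure is a cantilever fixed at X.
Free-end deflection of the primary structure under the applied loading (downward +):
  point load 12 at a = 1.33: Pa²(3L − a)/(6EI) = 37.75/EI
Tip deflection under a unit load at Y: L³/(3EI) = 21.33/EI.
With EI = 75000 kN·m²: δ_0 = 0.000503 m and δ_{YY} = 0.000284 m/kN.
Compatibility — the spring shortens by R_Y/k under the reaction it provides: δ_0 − R_Y·δ_{YY} = R_Y/k. With 1/k = 0.000213 m/kN, R_Y = δ_0 / (δ_{YY} + 1/k) = 0.000503 / (0.000284 + 0.000213) = 1.012 kN.
Moment equilibrium about X: M_X = Σ(load moments about X) − R_Y·L = 15.96 − 1.012×4 = 11.91 kN·m.

M_X = 11.91 kN·m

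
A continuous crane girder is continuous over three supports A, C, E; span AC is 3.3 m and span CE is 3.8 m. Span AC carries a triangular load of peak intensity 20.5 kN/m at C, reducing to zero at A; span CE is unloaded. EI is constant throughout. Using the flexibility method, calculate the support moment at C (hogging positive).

Take M_C as the redundant. Released structure: two simple spans AC and CE with a hinge at C.
Discontinuity in slope at C on the released structure — sum the simple-span end rotations:
  span AC: triangular load, peak 20.5: w₀L³/(45EI) = 16.37/EI
  relative rotation θ_0 = (16.37 + 0)/EI = 16.37/EI
A unit hogging moment at C produces rotation L₁/(3EI) + L₂/(3EI) = 2.367/EI.
Compatibility: M_C·(L₁+L₂)/(3EI) = θ_0, giving M_C = 6.917 kN·m (hogging).

M_C = 6.917 kN·m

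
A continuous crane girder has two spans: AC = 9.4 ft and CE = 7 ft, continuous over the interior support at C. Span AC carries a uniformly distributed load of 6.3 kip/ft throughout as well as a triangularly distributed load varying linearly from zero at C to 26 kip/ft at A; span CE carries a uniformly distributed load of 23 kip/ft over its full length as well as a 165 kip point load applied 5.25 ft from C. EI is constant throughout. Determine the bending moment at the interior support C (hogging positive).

Insert a hinge at C; M_C is the redundant, and each span becomes simply supported.
End slopes at the hinge C, treating each span as simply supported:
  span AC: UDL 6.3: wL³/(24EI) = 218/EI
  span AC: triangular load, peak 26: 7w₀L³/(360EI) = 419.9/EI
  span CE: UDL 23: wL³/(24EI) = 328.7/EI
  span CE: point load 165 at a = 5.25: Pab(L + b)/(6LEI) = 315.8/EI
  relative rotation θ_0 = (637.9 + 644.5)/EI = 1282/EI
A unit hogging moment at C produces rotation L₁/(3EI) + L₂/(3EI) = 5.467/EI.
Compatibility: M_C·(L₁+L₂)/(3EI) = θ_0, giving M_C = 234.6 kip·ft (hogging).

M_C = 234.6 kip·ft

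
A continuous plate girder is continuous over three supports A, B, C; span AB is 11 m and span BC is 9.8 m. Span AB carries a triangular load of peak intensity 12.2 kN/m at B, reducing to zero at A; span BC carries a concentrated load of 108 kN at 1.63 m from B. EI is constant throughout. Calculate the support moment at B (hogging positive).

M_B = 115.4 kN·m

Release continuity at B by inserting a hinge; the redundant is the internal moment M_B. The primary structure is two simply-supported spans AB and BC.
End slopes at the hinge B, treating each span as simply supported:
  span AB: triangular load, peak 12.2: w₀L³/(45EI) = 360.8/EI
  span BC: point load 108 at a = 1.63: Pab(L + b)/(6LEI) = 439.5/EI
  relative rotation θ_0 = (360.8 + 439.5)/EI = 800.4/EI
A unit hogging moment at B produces rotation L₁/(3EI) + L₂/(3EI) = 6.933/EI.
Compatibility: M_B·(L₁+L₂)/(3EI) = θ_0, giving M_B = 115.4 kN·m (hogging).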